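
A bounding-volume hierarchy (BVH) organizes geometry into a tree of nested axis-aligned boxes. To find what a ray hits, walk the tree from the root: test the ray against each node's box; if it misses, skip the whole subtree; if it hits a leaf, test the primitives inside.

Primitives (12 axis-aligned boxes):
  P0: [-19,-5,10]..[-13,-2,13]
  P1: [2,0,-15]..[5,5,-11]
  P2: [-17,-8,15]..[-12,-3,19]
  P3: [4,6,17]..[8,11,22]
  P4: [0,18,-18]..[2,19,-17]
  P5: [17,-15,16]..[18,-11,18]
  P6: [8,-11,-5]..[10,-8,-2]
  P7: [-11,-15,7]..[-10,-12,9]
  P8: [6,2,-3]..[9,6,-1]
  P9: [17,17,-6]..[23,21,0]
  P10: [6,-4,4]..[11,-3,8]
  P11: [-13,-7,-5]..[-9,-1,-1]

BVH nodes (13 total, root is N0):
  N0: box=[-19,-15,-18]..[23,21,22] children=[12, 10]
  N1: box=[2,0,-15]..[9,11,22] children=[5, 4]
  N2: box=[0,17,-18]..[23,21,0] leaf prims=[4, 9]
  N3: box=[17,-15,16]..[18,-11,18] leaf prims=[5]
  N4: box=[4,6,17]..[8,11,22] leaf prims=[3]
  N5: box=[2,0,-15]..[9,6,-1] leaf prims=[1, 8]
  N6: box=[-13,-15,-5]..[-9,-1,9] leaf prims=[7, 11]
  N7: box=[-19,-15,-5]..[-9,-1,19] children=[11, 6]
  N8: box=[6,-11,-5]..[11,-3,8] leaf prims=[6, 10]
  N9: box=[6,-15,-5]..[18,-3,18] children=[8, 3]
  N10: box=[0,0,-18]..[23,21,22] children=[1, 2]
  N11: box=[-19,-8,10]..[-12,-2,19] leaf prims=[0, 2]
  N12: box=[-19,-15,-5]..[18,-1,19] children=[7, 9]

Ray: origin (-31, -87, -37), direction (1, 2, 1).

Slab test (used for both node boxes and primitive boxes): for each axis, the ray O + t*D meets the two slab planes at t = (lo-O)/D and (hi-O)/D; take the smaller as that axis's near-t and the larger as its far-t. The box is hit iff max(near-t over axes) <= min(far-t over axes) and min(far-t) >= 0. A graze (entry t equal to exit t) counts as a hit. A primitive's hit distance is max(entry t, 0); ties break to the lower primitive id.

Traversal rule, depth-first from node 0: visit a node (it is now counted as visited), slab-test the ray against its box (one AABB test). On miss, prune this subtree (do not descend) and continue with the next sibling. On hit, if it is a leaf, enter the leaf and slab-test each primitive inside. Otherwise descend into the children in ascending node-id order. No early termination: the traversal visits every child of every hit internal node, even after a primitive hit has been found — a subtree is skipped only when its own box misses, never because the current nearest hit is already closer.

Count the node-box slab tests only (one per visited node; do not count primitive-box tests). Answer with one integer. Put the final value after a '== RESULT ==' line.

Walk:
N0 x:[12,54] y:[36,54] z:[19,59] -> hit [36,54], descend [10, 12]
  N10 x:[31,54] y:[87/2,54] z:[19,59] -> hit [87/2,54], descend [1, 2]
    N1 x:[33,40] y:[87/2,49] z:[22,59] -> miss, prune
    N2 x:[31,54] y:[52,54] z:[19,37] -> miss, prune
  N12 x:[12,49] y:[36,43] z:[32,56] -> hit [36,43], descend [7, 9]
    N7 x:[12,22] y:[36,43] z:[32,56] -> miss, prune
    N9 x:[37,49] y:[36,42] z:[32,55] -> hit [37,42], descend [3, 8]
      N3 x:[48,49] y:[36,38] z:[53,55] -> miss, prune
      N8 x:[37,42] y:[38,42] z:[32,45] -> hit [38,42] leaf, test {P6(miss), P10@t=83/2}

Summary -> nodes [0, 10, 1, 2, 12, 7, 9, 3, 8]; box-tests=9; leaf-entries=1; first=P10

== RESULT ==
9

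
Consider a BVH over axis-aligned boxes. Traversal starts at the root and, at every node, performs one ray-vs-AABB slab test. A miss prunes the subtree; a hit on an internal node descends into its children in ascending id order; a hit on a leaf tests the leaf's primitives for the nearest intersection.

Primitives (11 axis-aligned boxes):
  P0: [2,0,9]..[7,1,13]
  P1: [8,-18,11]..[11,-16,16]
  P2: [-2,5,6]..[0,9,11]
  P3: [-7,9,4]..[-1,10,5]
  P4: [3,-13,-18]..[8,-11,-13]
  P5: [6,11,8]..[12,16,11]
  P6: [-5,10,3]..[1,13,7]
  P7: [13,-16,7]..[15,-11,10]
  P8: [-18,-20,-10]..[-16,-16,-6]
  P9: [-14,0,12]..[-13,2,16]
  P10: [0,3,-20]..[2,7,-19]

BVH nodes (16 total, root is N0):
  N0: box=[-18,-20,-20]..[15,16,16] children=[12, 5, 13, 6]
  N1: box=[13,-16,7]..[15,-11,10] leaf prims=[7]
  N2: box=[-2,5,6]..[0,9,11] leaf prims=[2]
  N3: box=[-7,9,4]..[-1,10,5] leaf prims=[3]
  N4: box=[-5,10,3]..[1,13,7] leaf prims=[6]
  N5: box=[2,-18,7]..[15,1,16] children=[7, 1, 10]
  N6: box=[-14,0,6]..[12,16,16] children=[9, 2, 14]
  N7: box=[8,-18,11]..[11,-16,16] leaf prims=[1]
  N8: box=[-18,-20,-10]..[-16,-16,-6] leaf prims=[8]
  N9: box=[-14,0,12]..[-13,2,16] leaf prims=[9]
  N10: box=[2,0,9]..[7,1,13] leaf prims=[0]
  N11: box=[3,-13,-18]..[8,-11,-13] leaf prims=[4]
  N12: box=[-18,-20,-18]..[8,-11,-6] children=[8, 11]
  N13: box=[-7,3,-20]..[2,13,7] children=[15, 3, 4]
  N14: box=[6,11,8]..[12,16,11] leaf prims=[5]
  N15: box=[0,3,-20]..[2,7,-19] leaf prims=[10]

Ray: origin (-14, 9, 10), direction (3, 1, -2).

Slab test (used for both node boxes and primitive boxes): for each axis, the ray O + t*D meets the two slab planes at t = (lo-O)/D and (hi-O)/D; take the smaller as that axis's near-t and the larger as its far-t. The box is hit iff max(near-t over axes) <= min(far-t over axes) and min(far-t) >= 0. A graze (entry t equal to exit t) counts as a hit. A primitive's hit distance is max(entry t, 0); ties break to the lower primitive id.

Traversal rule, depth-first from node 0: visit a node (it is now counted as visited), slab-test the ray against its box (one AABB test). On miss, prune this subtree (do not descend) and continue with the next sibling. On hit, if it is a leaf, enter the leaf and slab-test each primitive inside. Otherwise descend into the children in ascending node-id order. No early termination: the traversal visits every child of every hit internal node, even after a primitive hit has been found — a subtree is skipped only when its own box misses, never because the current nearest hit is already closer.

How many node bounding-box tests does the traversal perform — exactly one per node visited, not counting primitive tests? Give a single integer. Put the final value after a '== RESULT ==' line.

Traverse from the root:
N0 x:[-4/3,29/3] y:[-29,7] z:[-3,15] -> hit [-4/3,7], descend [5, 6, 12, 13]
  N5 x:[16/3,29/3] y:[-27,-8] z:[-3,3/2] -> miss, prune
  N6 x:[0,26/3] y:[-9,7] z:[-3,2] -> hit [0,2], descend [2, 9, 14]
    N2 x:[4,14/3] y:[-4,0] z:[-1/2,2] -> miss, prune
    N9 x:[0,1/3] y:[-9,-7] z:[-3,-1] -> miss, prune
    N14 x:[20/3,26/3] y:[2,7] z:[-1/2,1] -> miss, prune
  N12 x:[-4/3,22/3] y:[-29,-20] z:[8,14] -> miss, prune
  N13 x:[7/3,16/3] y:[-6,4] z:[3/2,15] -> hit [7/3,4], descend [3, 4, 15]
    N3 x:[7/3,13/3] y:[0,1] z:[5/2,3] -> miss, prune
    N4 x:[3,5] y:[1,4] z:[3/2,7/2] -> hit [3,7/2] leaf, test {P6@t=3}
    N15 x:[14/3,16/3] y:[-6,-2] z:[29/2,15] -> miss, prune

11 AABB tests over nodes [0, 5, 6, 2, 9, 14, 12, 13, 3, 4, 15]; 1 leaf entered; closest P6.

== RESULT ==
11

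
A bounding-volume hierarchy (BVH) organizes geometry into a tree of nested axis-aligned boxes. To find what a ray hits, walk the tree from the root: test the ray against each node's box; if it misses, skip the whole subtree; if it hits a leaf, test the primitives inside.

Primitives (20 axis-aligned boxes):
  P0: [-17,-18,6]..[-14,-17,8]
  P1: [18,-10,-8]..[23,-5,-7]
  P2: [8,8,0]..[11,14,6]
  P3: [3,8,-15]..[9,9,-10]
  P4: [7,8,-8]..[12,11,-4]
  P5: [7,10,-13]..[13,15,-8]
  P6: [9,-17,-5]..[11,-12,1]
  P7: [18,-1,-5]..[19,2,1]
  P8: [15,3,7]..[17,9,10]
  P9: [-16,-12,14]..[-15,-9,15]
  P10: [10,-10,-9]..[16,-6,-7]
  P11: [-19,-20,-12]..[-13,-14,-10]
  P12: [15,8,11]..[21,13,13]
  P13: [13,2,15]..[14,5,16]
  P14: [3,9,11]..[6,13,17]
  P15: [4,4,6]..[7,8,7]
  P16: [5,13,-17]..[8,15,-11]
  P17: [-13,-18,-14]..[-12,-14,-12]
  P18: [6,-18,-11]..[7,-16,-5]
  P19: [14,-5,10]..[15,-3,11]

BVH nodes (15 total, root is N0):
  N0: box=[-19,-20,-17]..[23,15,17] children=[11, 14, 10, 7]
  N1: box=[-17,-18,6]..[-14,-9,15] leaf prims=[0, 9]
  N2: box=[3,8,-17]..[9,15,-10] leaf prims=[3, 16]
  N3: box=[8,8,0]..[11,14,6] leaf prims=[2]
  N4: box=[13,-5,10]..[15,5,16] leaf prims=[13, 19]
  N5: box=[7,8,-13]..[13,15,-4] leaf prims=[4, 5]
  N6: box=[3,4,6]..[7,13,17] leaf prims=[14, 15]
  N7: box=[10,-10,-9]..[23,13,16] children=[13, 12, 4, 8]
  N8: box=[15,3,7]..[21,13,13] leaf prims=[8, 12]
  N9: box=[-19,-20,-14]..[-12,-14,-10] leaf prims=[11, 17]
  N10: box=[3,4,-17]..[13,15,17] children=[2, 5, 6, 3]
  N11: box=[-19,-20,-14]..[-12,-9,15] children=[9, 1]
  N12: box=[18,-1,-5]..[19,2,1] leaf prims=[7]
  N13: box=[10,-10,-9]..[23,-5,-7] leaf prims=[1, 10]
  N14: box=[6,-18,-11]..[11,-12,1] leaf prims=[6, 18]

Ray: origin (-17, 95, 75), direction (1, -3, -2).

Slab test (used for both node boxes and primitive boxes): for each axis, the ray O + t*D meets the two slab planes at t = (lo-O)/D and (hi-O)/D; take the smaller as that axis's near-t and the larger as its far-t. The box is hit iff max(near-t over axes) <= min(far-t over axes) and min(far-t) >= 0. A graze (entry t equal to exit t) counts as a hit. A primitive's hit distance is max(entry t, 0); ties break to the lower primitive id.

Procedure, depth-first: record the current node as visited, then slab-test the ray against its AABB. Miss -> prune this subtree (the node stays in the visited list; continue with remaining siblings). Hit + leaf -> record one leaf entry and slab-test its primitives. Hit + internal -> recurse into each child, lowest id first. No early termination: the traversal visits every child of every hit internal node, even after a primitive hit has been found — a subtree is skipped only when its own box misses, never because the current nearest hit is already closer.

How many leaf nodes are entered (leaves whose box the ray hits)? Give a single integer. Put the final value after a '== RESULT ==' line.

Walk:
N0 x:[-2,40] y:[80/3,115/3] z:[29,46] -> hit [29,115/3], descend [7, 10, 11, 14]
  N7 x:[27,40] y:[82/3,35] z:[59/2,42] -> hit [59/2,35], descend [4, 8, 12, 13]
    N4 x:[30,32] y:[30,100/3] z:[59/2,65/2] -> hit [30,32] leaf, test {P13@t=30, P19(miss)}
    N8 x:[32,38] y:[82/3,92/3] z:[31,34] -> miss, prune
    N12 x:[35,36] y:[31,32] z:[37,40] -> miss, prune
    N13 x:[27,40] y:[100/3,35] z:[41,42] -> miss, prune
  N10 x:[20,30] y:[80/3,91/3] z:[29,46] -> hit [29,30], descend [2, 3, 5, 6]
    N2 x:[20,26] y:[80/3,29] z:[85/2,46] -> miss, prune
    N3 x:[25,28] y:[27,29] z:[69/2,75/2] -> miss, prune
    N5 x:[24,30] y:[80/3,29] z:[79/2,44] -> miss, prune
    N6 x:[20,24] y:[82/3,91/3] z:[29,69/2] -> miss, prune
  N11 x:[-2,5] y:[104/3,115/3] z:[30,89/2] -> miss, prune
  N14 x:[23,28] y:[107/3,113/3] z:[37,43] -> miss, prune

Summary -> nodes [0, 7, 4, 8, 12, 13, 10, 2, 3, 5, 6, 11, 14]; box-tests=13; leaf-entries=1; first=P13

== RESULT ==
1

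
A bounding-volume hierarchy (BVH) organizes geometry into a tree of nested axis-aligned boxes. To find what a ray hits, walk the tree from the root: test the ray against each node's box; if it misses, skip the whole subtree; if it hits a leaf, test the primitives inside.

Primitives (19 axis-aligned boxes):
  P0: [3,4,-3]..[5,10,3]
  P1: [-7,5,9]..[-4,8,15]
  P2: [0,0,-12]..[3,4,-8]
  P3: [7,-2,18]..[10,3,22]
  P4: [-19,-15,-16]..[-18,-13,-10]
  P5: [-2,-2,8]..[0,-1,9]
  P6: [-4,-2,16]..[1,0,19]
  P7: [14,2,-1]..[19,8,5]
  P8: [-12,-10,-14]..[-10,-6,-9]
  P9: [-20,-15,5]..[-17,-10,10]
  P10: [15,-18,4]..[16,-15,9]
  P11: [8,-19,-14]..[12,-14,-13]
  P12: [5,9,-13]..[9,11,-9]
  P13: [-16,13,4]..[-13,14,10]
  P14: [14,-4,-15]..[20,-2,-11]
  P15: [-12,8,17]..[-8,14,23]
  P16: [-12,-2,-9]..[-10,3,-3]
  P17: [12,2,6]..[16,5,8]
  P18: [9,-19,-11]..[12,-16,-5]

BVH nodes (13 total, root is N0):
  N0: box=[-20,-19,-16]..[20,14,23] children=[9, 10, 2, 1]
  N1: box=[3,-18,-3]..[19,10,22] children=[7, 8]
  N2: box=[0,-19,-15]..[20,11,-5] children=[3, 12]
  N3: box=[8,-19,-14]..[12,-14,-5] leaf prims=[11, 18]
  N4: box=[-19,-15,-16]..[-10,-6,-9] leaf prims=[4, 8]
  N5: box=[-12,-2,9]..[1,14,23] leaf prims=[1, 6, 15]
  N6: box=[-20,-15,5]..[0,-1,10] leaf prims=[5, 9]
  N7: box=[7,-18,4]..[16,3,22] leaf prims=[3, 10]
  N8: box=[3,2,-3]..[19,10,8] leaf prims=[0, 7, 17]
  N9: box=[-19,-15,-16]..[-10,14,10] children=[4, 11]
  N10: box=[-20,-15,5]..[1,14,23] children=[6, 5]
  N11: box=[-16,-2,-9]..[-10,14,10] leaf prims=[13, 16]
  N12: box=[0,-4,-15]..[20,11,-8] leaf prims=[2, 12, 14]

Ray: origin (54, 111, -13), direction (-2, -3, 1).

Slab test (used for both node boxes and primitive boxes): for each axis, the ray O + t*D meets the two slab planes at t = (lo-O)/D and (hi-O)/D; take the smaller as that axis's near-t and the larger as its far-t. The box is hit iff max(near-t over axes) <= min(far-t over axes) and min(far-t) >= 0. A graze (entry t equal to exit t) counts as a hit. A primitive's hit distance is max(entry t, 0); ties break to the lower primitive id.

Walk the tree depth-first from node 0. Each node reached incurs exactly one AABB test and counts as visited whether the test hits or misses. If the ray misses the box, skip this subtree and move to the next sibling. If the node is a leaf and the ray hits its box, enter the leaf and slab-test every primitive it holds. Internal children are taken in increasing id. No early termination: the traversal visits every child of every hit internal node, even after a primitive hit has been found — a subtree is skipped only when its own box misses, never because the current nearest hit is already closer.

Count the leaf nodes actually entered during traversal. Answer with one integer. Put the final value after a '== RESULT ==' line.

Walk:
N0 x:[17,37] y:[97/3,130/3] z:[-3,36] -> hit [97/3,36], descend [1, 2, 9, 10]
  N1 x:[35/2,51/2] y:[101/3,43] z:[10,35] -> miss, prune
  N2 x:[17,27] y:[100/3,130/3] z:[-2,8] -> miss, prune
  N9 x:[32,73/2] y:[97/3,42] z:[-3,23] -> miss, prune
  N10 x:[53/2,37] y:[97/3,42] z:[18,36] -> hit [97/3,36], descend [5, 6]
    N5 x:[53/2,33] y:[97/3,113/3] z:[22,36] -> hit [97/3,33] leaf, test {P1(miss), P6(miss), P15@t=97/3}
    N6 x:[27,37] y:[112/3,42] z:[18,23] -> miss, prune

Summary -> nodes [0, 1, 2, 9, 10, 5, 6]; box-tests=7; leaf-entries=1; first=P15

== RESULT ==
1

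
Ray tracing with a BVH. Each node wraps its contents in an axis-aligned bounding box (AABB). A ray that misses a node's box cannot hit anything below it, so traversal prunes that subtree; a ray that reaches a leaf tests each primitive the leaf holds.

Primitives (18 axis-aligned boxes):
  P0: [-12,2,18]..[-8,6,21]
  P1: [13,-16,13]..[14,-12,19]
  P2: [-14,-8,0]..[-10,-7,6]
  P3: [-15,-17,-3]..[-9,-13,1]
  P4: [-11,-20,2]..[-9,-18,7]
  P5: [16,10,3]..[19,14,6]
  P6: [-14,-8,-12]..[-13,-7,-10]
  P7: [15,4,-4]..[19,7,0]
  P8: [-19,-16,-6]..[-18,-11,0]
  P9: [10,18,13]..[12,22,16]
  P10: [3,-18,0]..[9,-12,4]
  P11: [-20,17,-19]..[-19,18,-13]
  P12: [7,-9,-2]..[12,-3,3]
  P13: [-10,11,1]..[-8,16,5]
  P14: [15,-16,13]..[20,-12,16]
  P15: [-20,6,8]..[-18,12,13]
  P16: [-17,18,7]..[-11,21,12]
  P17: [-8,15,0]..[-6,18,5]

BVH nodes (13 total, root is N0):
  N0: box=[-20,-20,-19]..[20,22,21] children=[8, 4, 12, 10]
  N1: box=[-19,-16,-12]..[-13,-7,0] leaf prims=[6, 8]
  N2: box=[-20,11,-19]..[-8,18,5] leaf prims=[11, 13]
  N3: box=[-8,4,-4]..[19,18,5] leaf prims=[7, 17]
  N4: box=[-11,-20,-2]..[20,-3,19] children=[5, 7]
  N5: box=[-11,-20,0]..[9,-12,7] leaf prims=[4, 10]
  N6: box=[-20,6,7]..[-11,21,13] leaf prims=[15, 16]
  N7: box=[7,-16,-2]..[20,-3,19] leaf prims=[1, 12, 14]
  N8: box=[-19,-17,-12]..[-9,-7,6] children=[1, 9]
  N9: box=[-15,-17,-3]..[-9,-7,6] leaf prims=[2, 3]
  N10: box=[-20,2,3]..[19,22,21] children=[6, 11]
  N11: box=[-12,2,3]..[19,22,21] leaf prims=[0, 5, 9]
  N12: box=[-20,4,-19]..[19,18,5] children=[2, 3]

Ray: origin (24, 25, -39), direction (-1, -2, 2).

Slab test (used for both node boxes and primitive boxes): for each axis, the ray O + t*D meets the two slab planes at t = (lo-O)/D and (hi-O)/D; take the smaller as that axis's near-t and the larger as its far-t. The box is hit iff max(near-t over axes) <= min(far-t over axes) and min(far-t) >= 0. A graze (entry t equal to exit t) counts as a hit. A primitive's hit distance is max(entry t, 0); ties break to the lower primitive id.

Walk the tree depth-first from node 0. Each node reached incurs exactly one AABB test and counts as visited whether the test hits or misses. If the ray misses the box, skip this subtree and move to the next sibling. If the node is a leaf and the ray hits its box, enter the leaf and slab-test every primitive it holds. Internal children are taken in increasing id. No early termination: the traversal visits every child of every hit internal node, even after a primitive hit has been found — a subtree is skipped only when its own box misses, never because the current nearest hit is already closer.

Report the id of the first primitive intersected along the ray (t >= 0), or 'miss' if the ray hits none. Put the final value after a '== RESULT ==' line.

Traverse from the root:
N0 x:[4,44] y:[3/2,45/2] z:[10,30] -> hit [10,45/2], descend [4, 8, 10, 12]
  N4 x:[4,35] y:[14,45/2] z:[37/2,29] -> hit [37/2,45/2], descend [5, 7]
    N5 x:[15,35] y:[37/2,45/2] z:[39/2,23] -> hit [39/2,45/2] leaf, test {P4(miss), P10@t=39/2}
    N7 x:[4,17] y:[14,41/2] z:[37/2,29] -> miss, prune
  N8 x:[33,43] y:[16,21] z:[27/2,45/2] -> miss, prune
  N10 x:[5,44] y:[3/2,23/2] z:[21,30] -> miss, prune
  N12 x:[5,44] y:[7/2,21/2] z:[10,22] -> hit [10,21/2], descend [2, 3]
    N2 x:[32,44] y:[7/2,7] z:[10,22] -> miss, prune
    N3 x:[5,32] y:[7/2,21/2] z:[35/2,22] -> miss, prune

order=[0, 4, 5, 7, 8, 10, 12, 2, 3]  |boxes|=9  |leaves|=1  hit=P10

== RESULT ==
10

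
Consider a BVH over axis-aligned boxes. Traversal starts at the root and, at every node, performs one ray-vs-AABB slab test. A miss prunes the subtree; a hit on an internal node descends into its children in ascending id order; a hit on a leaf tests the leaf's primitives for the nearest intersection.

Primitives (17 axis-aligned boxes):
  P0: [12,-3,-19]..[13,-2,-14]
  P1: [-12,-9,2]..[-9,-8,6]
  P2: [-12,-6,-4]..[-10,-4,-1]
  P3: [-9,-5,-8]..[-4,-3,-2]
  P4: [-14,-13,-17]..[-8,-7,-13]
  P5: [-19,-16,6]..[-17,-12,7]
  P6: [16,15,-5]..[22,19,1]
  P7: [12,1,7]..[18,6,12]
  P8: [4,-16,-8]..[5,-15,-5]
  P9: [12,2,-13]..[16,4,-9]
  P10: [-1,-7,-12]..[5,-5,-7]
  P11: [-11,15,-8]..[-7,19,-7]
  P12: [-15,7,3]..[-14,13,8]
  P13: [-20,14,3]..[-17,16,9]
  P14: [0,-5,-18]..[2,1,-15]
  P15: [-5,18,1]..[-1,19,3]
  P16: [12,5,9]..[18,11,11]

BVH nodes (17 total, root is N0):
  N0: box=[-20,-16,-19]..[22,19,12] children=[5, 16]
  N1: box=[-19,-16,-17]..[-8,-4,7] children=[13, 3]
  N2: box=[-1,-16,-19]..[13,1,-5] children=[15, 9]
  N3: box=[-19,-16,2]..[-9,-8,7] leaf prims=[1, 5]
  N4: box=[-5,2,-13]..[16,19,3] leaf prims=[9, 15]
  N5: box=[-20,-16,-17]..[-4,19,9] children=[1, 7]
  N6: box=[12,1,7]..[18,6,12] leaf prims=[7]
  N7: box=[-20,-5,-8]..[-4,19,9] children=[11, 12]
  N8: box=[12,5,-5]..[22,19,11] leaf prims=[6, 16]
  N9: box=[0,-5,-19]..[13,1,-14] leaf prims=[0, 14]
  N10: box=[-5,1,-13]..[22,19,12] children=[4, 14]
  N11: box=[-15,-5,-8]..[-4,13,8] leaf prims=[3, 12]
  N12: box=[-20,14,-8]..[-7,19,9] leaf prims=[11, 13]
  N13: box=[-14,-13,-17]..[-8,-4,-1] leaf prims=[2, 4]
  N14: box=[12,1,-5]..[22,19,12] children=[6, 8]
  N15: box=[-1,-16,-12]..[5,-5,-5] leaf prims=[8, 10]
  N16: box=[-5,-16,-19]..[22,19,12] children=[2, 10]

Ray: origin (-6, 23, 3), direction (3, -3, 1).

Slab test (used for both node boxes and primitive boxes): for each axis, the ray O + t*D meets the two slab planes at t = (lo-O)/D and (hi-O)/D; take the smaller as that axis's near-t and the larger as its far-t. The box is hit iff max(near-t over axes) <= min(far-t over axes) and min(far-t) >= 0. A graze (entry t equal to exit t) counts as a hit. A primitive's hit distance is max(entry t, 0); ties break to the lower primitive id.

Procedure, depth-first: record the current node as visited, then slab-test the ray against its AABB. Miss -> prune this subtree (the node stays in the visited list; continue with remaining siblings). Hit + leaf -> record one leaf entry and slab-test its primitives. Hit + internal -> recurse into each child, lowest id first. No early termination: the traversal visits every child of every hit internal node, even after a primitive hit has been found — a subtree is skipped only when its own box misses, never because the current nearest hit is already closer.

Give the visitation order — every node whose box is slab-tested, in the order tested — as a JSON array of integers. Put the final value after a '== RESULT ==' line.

Walk:
N0 x:[-14/3,28/3] y:[4/3,13] z:[-22,9] -> hit [4/3,9], descend [5, 16]
  N5 x:[-14/3,2/3] y:[4/3,13] z:[-20,6] -> miss, prune
  N16 x:[1/3,28/3] y:[4/3,13] z:[-22,9] -> hit [4/3,9], descend [2, 10]
    N2 x:[5/3,19/3] y:[22/3,13] z:[-22,-8] -> miss, prune
    N10 x:[1/3,28/3] y:[4/3,22/3] z:[-16,9] -> hit [4/3,22/3], descend [4, 14]
      N4 x:[1/3,22/3] y:[4/3,7] z:[-16,0] -> miss, prune
      N14 x:[6,28/3] y:[4/3,22/3] z:[-8,9] -> hit [6,22/3], descend [6, 8]
        N6 x:[6,8] y:[17/3,22/3] z:[4,9] -> hit [6,22/3] leaf, test {P7@t=6}
        N8 x:[6,28/3] y:[4/3,6] z:[-8,8] -> hit [6,6] leaf, test {P6(miss), P16@t=6}

Visited [0, 5, 16, 2, 10, 4, 14, 6, 8]. Tests: 9 box, 2 leaf. Nearest: P7.

== RESULT ==
[0, 5, 16, 2, 10, 4, 14, 6, 8]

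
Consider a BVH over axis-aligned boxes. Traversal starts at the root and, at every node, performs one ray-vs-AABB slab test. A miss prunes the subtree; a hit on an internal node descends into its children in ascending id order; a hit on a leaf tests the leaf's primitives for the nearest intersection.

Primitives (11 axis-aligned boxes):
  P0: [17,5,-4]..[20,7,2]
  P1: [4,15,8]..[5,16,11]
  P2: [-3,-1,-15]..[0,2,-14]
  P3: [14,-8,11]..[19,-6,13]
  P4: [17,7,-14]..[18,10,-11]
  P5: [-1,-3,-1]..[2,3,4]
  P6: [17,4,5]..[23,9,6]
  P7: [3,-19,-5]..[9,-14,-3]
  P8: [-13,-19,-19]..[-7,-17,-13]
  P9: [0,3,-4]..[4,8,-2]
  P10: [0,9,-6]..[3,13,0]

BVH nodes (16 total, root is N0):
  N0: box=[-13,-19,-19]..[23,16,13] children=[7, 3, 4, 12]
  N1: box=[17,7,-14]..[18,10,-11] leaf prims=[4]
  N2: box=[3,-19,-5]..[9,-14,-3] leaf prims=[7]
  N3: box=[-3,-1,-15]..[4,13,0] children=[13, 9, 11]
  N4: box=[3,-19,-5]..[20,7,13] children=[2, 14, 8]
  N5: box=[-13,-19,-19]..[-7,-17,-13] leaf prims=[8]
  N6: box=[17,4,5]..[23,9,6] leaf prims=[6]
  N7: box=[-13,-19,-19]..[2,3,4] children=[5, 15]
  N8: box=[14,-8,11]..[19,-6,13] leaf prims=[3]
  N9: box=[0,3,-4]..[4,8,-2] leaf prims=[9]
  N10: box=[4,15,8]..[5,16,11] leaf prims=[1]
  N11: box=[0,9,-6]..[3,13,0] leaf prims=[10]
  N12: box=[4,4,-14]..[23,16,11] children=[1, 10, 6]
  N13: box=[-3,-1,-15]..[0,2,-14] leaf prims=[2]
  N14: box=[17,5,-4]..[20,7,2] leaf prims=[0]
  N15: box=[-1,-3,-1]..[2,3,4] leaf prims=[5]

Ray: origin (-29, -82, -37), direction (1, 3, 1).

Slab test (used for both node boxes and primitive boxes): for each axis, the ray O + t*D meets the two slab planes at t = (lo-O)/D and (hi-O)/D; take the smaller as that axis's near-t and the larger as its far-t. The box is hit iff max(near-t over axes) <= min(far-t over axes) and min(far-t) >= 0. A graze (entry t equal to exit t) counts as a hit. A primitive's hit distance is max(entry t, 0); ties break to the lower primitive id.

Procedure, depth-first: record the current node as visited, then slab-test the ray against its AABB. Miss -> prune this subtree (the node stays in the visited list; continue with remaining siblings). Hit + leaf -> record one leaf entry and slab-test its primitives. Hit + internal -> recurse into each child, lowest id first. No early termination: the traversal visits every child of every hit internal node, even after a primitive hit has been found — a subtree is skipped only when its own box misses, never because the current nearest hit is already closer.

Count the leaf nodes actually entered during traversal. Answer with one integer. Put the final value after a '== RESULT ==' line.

Trace the traversal:
N0 x:[16,52] y:[21,98/3] z:[18,50] -> hit [21,98/3], descend [3, 4, 7, 12]
  N3 x:[26,33] y:[27,95/3] z:[22,37] -> hit [27,95/3], descend [9, 11, 13]
    N9 x:[29,33] y:[85/3,30] z:[33,35] -> miss, prune
    N11 x:[29,32] y:[91/3,95/3] z:[31,37] -> hit [31,95/3] leaf, test {P10@t=31}
    N13 x:[26,29] y:[27,28] z:[22,23] -> miss, prune
  N4 x:[32,49] y:[21,89/3] z:[32,50] -> miss, prune
  N7 x:[16,31] y:[21,85/3] z:[18,41] -> hit [21,85/3], descend [5, 15]
    N5 x:[16,22] y:[21,65/3] z:[18,24] -> hit [21,65/3] leaf, test {P8@t=21}
    N15 x:[28,31] y:[79/3,85/3] z:[36,41] -> miss, prune
  N12 x:[33,52] y:[86/3,98/3] z:[23,48] -> miss, prune

order=[0, 3, 9, 11, 13, 4, 7, 5, 15, 12]  |boxes|=10  |leaves|=2  hit=P8

== RESULT ==
2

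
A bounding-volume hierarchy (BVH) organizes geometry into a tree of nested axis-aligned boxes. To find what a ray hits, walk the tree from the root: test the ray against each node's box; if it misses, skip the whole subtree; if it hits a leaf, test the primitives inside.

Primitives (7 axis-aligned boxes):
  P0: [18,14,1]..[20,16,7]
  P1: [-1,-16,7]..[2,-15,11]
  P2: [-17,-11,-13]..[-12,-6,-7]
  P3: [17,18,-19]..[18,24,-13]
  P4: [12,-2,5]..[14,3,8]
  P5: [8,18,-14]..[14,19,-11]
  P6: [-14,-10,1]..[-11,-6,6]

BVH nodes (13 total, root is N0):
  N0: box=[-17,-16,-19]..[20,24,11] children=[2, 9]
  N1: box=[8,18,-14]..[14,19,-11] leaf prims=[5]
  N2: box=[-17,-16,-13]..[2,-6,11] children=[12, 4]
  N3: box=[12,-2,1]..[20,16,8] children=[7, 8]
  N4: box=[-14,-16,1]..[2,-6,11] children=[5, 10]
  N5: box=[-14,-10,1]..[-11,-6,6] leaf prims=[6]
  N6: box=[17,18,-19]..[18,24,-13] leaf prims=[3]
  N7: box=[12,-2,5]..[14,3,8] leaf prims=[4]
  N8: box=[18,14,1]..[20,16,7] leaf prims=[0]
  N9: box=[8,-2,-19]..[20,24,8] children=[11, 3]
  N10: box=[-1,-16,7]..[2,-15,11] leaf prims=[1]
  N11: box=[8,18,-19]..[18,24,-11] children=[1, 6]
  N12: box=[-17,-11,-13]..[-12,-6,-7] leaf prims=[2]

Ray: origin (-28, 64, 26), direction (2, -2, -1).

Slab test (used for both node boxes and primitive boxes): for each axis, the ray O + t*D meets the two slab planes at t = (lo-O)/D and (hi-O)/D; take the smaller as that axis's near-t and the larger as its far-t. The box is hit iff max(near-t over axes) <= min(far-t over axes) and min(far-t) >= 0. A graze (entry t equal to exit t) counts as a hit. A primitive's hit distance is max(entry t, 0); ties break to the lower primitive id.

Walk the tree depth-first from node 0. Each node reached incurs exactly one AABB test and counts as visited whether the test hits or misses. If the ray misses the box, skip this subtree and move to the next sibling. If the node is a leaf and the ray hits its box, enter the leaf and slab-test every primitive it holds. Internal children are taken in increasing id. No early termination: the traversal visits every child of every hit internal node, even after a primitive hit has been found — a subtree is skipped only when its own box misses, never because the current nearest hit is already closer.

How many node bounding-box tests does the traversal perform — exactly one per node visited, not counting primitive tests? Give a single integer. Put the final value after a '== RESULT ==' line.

Traverse from the root:
N0 x:[11/2,24] y:[20,40] z:[15,45] -> hit [20,24], descend [2, 9]
  N2 x:[11/2,15] y:[35,40] z:[15,39] -> miss, prune
  N9 x:[18,24] y:[20,33] z:[18,45] -> hit [20,24], descend [3, 11]
    N3 x:[20,24] y:[24,33] z:[18,25] -> hit [24,24], descend [7, 8]
      N7 x:[20,21] y:[61/2,33] z:[18,21] -> miss, prune
      N8 x:[23,24] y:[24,25] z:[19,25] -> hit [24,24] leaf, test {P0@t=24}
    N11 x:[18,23] y:[20,23] z:[37,45] -> miss, prune

order=[0, 2, 9, 3, 7, 8, 11]  |boxes|=7  |leaves|=1  hit=P0

== RESULT ==
7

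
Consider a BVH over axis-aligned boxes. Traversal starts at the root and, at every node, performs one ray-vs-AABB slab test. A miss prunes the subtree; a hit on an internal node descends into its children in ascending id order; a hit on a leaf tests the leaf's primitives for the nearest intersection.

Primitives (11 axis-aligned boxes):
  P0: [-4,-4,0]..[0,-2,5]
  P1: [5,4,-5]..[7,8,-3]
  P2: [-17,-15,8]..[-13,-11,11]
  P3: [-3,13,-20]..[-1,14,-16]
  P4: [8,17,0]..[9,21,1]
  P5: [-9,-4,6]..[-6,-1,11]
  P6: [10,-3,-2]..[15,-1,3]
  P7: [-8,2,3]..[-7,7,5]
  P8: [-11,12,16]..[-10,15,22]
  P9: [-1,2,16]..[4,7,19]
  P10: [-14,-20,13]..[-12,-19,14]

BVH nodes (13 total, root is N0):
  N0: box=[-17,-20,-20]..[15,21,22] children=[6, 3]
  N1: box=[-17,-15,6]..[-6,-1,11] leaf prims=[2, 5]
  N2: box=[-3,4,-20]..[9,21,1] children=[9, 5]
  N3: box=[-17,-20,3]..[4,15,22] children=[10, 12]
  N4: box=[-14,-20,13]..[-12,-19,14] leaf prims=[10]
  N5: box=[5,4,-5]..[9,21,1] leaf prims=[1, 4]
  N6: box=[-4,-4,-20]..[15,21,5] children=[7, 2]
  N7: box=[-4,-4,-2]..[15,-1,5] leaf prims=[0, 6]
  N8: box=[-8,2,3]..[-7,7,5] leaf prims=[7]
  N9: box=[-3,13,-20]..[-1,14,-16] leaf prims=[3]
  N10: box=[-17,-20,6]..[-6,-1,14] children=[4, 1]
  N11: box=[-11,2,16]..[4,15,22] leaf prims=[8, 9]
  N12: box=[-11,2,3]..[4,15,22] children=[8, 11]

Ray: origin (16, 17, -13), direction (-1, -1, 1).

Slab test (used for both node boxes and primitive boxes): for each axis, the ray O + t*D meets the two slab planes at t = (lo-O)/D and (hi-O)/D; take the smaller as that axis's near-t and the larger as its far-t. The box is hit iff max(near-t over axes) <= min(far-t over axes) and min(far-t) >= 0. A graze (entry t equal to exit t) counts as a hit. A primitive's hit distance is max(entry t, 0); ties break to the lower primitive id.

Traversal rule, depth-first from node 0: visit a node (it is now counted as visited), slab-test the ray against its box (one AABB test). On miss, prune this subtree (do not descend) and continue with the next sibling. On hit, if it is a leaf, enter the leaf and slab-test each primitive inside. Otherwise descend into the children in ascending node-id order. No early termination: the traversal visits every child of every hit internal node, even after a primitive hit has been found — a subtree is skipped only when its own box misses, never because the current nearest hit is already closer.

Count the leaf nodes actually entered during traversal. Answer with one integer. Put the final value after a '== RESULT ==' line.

Trace the traversal:
N0 x:[1,33] y:[-4,37] z:[-7,35] -> hit [1,33], descend [3, 6]
  N3 x:[12,33] y:[2,37] z:[16,35] -> hit [16,33], descend [10, 12]
    N10 x:[22,33] y:[18,37] z:[19,27] -> hit [22,27], descend [1, 4]
      N1 x:[22,33] y:[18,32] z:[19,24] -> hit [22,24] leaf, test {P2(miss), P5(miss)}
      N4 x:[28,30] y:[36,37] z:[26,27] -> miss, prune
    N12 x:[12,27] y:[2,15] z:[16,35] -> miss, prune
  N6 x:[1,20] y:[-4,21] z:[-7,18] -> hit [1,18], descend [2, 7]
    N2 x:[7,19] y:[-4,13] z:[-7,14] -> hit [7,13], descend [5, 9]
      N5 x:[7,11] y:[-4,13] z:[8,14] -> hit [8,11] leaf, test {P1@t=9, P4(miss)}
      N9 x:[17,19] y:[3,4] z:[-7,-3] -> miss, prune
    N7 x:[1,20] y:[18,21] z:[11,18] -> hit [18,18] leaf, test {P0(miss), P6(miss)}

Visited [0, 3, 10, 1, 4, 12, 6, 2, 5, 9, 7]. Tests: 11 box, 3 leaf. Nearest: P1.

== RESULT ==
3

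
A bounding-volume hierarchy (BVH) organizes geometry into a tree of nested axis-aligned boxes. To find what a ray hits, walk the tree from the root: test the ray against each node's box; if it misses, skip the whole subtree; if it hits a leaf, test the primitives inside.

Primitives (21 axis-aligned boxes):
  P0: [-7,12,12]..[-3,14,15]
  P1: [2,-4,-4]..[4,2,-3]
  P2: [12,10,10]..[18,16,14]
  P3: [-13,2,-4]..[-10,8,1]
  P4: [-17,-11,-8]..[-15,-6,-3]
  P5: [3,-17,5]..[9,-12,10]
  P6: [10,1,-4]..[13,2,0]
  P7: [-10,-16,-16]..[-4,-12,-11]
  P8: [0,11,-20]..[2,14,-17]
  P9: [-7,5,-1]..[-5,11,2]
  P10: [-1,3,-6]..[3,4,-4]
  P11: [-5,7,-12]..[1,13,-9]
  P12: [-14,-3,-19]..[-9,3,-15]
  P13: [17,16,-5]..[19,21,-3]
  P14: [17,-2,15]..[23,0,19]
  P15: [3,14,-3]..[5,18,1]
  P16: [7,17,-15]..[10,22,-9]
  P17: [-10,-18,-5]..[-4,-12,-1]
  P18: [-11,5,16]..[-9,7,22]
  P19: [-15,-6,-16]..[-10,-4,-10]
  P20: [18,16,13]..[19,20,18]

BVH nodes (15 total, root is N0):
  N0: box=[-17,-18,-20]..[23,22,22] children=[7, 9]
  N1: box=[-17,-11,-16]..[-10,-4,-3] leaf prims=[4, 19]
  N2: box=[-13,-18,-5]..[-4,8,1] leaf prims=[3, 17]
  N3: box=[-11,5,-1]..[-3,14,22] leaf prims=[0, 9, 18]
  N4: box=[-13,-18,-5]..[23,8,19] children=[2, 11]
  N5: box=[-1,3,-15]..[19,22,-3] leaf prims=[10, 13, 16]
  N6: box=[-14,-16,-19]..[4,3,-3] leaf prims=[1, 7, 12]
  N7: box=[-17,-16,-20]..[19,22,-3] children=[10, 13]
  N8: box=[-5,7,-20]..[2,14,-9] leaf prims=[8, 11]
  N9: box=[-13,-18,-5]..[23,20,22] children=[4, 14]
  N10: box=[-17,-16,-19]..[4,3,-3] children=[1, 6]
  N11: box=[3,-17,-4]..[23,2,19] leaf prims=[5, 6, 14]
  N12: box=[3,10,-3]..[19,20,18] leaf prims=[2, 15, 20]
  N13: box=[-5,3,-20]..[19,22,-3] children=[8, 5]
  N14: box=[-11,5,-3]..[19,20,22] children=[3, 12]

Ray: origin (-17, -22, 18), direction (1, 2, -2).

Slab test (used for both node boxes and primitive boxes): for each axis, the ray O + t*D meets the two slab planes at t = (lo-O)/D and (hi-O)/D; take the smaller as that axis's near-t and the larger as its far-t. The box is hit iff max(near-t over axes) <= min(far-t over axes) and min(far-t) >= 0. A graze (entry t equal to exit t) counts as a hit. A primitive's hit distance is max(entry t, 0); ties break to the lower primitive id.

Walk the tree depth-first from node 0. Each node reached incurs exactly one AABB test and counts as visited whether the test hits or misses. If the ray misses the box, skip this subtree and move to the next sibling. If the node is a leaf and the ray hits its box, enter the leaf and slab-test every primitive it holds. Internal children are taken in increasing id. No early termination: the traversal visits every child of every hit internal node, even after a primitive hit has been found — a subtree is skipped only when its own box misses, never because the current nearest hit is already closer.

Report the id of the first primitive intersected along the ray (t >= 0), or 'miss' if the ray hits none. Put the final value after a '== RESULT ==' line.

Walk:
N0 x:[0,40] y:[2,22] z:[-2,19] -> hit [2,19], descend [7, 9]
  N7 x:[0,36] y:[3,22] z:[21/2,19] -> hit [21/2,19], descend [10, 13]
    N10 x:[0,21] y:[3,25/2] z:[21/2,37/2] -> hit [21/2,25/2], descend [1, 6]
      N1 x:[0,7] y:[11/2,9] z:[21/2,17] -> miss, prune
      N6 x:[3,21] y:[3,25/2] z:[21/2,37/2] -> hit [21/2,25/2] leaf, test {P1(miss), P7(miss), P12(miss)}
    N13 x:[12,36] y:[25/2,22] z:[21/2,19] -> hit [25/2,19], descend [5, 8]
      N5 x:[16,36] y:[25/2,22] z:[21/2,33/2] -> hit [16,33/2] leaf, test {P10(miss), P13(miss), P16(miss)}
      N8 x:[12,19] y:[29/2,18] z:[27/2,19] -> hit [29/2,18] leaf, test {P8@t=35/2, P11@t=29/2}
  N9 x:[4,40] y:[2,21] z:[-2,23/2] -> hit [4,23/2], descend [4, 14]
    N4 x:[4,40] y:[2,15] z:[-1/2,23/2] -> hit [4,23/2], descend [2, 11]
      N2 x:[4,13] y:[2,15] z:[17/2,23/2] -> hit [17/2,23/2] leaf, test {P3(miss), P17(miss)}
      N11 x:[20,40] y:[5/2,12] z:[-1/2,11] -> miss, prune
    N14 x:[6,36] y:[27/2,21] z:[-2,21/2] -> miss, prune

Summary -> nodes [0, 7, 10, 1, 6, 13, 5, 8, 9, 4, 2, 11, 14]; box-tests=13; leaf-entries=4; first=P11

== RESULT ==
11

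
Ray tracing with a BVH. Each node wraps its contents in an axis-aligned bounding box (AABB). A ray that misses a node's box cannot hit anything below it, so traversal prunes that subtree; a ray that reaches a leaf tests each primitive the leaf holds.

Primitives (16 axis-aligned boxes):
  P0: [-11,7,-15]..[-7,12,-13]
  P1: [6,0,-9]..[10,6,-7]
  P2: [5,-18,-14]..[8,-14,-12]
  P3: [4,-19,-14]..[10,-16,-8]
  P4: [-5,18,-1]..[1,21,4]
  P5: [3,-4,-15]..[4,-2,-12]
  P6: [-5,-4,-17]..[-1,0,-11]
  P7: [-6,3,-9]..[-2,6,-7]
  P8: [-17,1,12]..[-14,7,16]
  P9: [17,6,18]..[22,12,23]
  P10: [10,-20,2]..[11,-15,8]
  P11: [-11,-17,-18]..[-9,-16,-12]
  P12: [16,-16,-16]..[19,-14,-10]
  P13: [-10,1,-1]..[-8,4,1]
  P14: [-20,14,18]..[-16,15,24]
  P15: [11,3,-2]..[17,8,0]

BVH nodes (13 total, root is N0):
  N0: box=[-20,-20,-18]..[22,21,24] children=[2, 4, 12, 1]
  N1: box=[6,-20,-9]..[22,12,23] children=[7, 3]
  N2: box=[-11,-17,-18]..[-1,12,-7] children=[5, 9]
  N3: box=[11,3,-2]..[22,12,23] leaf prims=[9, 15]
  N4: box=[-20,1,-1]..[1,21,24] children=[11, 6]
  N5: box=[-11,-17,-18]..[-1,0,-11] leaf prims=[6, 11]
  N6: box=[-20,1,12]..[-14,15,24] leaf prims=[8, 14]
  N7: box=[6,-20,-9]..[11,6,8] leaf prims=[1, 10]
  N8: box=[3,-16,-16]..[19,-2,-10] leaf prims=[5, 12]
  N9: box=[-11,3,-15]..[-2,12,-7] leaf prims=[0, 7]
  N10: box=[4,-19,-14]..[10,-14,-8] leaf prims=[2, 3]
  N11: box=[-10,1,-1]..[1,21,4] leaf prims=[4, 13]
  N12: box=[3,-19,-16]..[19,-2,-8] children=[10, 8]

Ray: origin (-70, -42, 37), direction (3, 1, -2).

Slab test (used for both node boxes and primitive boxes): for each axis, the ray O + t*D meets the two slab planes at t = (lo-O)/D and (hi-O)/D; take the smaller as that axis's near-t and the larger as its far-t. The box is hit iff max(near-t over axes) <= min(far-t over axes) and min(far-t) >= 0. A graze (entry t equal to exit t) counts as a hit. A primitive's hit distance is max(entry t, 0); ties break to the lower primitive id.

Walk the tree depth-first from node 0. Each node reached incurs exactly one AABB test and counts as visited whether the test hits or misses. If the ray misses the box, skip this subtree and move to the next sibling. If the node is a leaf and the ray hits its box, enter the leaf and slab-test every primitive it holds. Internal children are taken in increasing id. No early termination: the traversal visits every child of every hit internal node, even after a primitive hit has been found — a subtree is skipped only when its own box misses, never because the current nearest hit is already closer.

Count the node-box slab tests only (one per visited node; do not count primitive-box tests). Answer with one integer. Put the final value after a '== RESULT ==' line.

Trace the traversal:
N0 x:[50/3,92/3] y:[22,63] z:[13/2,55/2] -> hit [22,55/2], descend [1, 2, 4, 12]
  N1 x:[76/3,92/3] y:[22,54] z:[7,23] -> miss, prune
  N2 x:[59/3,23] y:[25,54] z:[22,55/2] -> miss, prune
  N4 x:[50/3,71/3] y:[43,63] z:[13/2,19] -> miss, prune
  N12 x:[73/3,89/3] y:[23,40] z:[45/2,53/2] -> hit [73/3,53/2], descend [8, 10]
    N8 x:[73/3,89/3] y:[26,40] z:[47/2,53/2] -> hit [26,53/2] leaf, test {P5(miss), P12(miss)}
    N10 x:[74/3,80/3] y:[23,28] z:[45/2,51/2] -> hit [74/3,51/2] leaf, test {P2@t=25, P3@t=74/3}

order=[0, 1, 2, 4, 12, 8, 10]  |boxes|=7  |leaves|=2  hit=P3

== RESULT ==
7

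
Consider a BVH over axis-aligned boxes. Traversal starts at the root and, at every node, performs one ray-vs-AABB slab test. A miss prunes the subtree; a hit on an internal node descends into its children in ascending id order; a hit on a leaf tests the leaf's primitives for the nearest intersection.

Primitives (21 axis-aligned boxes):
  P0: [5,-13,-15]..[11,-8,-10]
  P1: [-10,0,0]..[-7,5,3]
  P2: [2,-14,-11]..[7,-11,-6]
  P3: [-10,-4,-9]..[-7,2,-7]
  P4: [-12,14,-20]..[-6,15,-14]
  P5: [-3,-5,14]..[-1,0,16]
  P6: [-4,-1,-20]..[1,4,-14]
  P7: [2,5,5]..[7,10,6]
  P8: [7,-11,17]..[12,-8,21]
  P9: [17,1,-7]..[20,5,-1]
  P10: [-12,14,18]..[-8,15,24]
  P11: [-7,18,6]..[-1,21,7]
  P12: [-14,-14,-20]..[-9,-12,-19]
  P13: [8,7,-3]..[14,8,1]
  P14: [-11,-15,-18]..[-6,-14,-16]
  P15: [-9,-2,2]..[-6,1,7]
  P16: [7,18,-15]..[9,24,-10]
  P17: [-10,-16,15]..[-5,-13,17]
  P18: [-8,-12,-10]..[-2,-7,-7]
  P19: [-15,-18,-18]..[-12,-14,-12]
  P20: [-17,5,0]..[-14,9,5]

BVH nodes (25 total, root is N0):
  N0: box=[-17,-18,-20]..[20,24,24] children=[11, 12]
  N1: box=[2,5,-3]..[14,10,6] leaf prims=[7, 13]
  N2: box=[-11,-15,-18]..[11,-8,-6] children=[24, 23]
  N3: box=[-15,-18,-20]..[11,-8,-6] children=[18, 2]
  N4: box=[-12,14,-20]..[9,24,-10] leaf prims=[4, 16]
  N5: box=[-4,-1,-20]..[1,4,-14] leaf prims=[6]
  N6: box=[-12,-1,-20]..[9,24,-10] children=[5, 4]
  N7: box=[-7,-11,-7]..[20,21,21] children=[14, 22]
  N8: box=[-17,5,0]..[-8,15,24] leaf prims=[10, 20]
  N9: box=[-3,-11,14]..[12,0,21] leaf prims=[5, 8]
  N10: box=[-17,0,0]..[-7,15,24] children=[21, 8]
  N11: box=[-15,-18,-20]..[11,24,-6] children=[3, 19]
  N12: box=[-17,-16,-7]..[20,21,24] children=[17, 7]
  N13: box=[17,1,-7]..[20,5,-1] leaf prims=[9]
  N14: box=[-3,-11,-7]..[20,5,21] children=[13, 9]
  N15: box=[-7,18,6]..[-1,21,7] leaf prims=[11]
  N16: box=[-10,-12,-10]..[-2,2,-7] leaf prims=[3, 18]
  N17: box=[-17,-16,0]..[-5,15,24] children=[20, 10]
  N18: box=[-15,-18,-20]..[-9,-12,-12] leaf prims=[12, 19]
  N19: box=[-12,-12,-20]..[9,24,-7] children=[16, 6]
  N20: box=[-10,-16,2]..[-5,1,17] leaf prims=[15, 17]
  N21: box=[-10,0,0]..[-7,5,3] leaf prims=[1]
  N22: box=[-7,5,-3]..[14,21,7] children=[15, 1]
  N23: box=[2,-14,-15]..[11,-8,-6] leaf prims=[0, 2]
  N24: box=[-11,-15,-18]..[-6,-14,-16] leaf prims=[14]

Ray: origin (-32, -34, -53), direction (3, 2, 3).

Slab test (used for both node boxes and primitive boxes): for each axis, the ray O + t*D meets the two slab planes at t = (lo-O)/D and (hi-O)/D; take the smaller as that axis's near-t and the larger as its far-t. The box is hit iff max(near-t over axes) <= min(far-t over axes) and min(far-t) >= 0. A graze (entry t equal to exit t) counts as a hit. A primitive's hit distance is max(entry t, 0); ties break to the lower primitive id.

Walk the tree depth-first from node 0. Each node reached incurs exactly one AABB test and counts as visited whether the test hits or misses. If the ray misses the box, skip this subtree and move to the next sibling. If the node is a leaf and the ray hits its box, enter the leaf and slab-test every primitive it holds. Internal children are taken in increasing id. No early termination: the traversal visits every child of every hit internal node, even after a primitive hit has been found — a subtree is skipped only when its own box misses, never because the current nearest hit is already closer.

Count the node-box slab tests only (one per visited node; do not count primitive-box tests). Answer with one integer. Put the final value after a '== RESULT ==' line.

Walk:
N0 x:[5,52/3] y:[8,29] z:[11,77/3] -> hit [11,52/3], descend [11, 12]
  N11 x:[17/3,43/3] y:[8,29] z:[11,47/3] -> hit [11,43/3], descend [3, 19]
    N3 x:[17/3,43/3] y:[8,13] z:[11,47/3] -> hit [11,13], descend [2, 18]
      N2 x:[7,43/3] y:[19/2,13] z:[35/3,47/3] -> hit [35/3,13], descend [23, 24]
        N23 x:[34/3,43/3] y:[10,13] z:[38/3,47/3] -> hit [38/3,13] leaf, test {P0@t=38/3, P2(miss)}
        N24 x:[7,26/3] y:[19/2,10] z:[35/3,37/3] -> miss, prune
      N18 x:[17/3,23/3] y:[8,11] z:[11,41/3] -> miss, prune
    N19 x:[20/3,41/3] y:[11,29] z:[11,46/3] -> hit [11,41/3], descend [6, 16]
      N6 x:[20/3,41/3] y:[33/2,29] z:[11,43/3] -> miss, prune
      N16 x:[22/3,10] y:[11,18] z:[43/3,46/3] -> miss, prune
  N12 x:[5,52/3] y:[9,55/2] z:[46/3,77/3] -> hit [46/3,52/3], descend [7, 17]
    N7 x:[25/3,52/3] y:[23/2,55/2] z:[46/3,74/3] -> hit [46/3,52/3], descend [14, 22]
      N14 x:[29/3,52/3] y:[23/2,39/2] z:[46/3,74/3] -> hit [46/3,52/3], descend [9, 13]
        N9 x:[29/3,44/3] y:[23/2,17] z:[67/3,74/3] -> miss, prune
        N13 x:[49/3,52/3] y:[35/2,39/2] z:[46/3,52/3] -> miss, prune
      N22 x:[25/3,46/3] y:[39/2,55/2] z:[50/3,20] -> miss, prune
    N17 x:[5,9] y:[9,49/2] z:[53/3,77/3] -> miss, prune

17 AABB tests over nodes [0, 11, 3, 2, 23, 24, 18, 19, 6, 16, 12, 7, 14, 9, 13, 22, 17]; 1 leaf entered; closest P0.

== RESULT ==
17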